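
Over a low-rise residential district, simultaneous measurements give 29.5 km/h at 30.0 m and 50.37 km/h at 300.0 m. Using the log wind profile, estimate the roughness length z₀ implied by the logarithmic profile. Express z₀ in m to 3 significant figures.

Log law: V(z) ∝ ln(z/z₀). With r = V₁/V₂ = 29.5/50.37 = 0.58567,
r · ln(z₂/z₀) = ln(z₁/z₀) ⇒ ln z₀ = (ln z₁ − r·ln z₂)/(1 − r)
ln z₀ = (3.40120 − 0.58567×5.70378) / 0.41433 = 0.1465
z₀ = exp(0.1465) = 1.158 m

z₀ ≈ 1.16 m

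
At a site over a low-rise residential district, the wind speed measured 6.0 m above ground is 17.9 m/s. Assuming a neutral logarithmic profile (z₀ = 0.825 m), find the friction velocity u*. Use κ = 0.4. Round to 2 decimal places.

u* ≈ 3.61 m/s

Log law: V(z) = (u*/κ) · ln(z/z₀) ⇒ u* = κ · V / ln(z/z₀)
u* = 0.4 × 17.9 / ln(6.0/0.825) = 0.4 × 17.9 / 1.9841
   = 7.1600 / 1.9841 = 3.6086 m/s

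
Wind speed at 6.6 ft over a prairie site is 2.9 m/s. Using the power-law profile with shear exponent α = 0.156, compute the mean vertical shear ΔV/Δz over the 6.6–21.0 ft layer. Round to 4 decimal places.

Power law: V₂ = V₁ · (z₂/z₁)^α = 2.9 × (3.1818)^0.156 = 3.4739 m/s
ΔV/Δz = (3.4739 − 2.9)/(21.0 − 6.6) = 0.5739/14.4000 = 0.03985 m/s/ft

0.0399 m/s/ft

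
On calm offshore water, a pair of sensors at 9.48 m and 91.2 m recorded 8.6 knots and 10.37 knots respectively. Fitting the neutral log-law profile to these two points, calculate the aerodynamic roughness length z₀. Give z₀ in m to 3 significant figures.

z₀ ≈ 0.000158 m

Log law: V(z) ∝ ln(z/z₀). With r = V₁/V₂ = 8.6/10.37 = 0.82932,
r · ln(z₂/z₀) = ln(z₁/z₀) ⇒ ln z₀ = (ln z₁ − r·ln z₂)/(1 − r)
ln z₀ = (2.24918 − 0.82932×4.51305) / 0.17068 = -8.7504
z₀ = exp(-8.7504) = 0.0001584 m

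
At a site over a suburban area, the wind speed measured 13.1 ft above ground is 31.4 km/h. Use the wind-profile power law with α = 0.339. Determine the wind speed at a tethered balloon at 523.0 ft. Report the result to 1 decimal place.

Power-law profile: V₂ = V₁ · (z₂/z₁)^α
V₂ = 31.4 × (523.0/13.1)^0.339 = 31.4 × (39.9237)^0.339
    = 31.4 × 3.4899 = 109.5839 km/h

109.6 km/h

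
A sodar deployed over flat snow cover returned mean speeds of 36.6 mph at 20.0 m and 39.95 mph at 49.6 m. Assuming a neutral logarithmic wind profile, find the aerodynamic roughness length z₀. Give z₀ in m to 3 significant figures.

Log law: V(z) ∝ ln(z/z₀). With r = V₁/V₂ = 36.6/39.95 = 0.91615,
r · ln(z₂/z₀) = ln(z₁/z₀) ⇒ ln z₀ = (ln z₁ − r·ln z₂)/(1 − r)
ln z₀ = (2.99573 − 0.91615×3.90399) / 0.08385 = -6.9273
z₀ = exp(-6.9273) = 0.0009806 m

z₀ ≈ 0.000981 m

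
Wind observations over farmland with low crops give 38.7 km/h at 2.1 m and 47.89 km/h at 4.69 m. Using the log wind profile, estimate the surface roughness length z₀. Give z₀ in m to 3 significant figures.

z₀ ≈ 0.0712 m

Log law: V(z) ∝ ln(z/z₀). With r = V₁/V₂ = 38.7/47.89 = 0.80810,
r · ln(z₂/z₀) = ln(z₁/z₀) ⇒ ln z₀ = (ln z₁ − r·ln z₂)/(1 − r)
ln z₀ = (0.74194 − 0.80810×1.54543) / 0.19190 = -2.6417
z₀ = exp(-2.6417) = 0.07124 m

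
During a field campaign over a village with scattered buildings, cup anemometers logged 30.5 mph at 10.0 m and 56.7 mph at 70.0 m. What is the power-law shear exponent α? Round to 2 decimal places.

α ≈ 0.32

Power law: V₂/V₁ = (z₂/z₁)^α ⇒ α = ln(V₂/V₁) / ln(z₂/z₁)
α = ln(56.7/30.5) / ln(70.0/10.0) = ln(1.8590) / ln(7.0000)
  = 0.62005 / 1.94591 = 0.31864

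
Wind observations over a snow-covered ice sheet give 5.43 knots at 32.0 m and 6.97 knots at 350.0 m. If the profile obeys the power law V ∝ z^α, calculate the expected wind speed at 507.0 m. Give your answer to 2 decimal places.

First find α: α = ln(V₂/V₁)/ln(z₂/z₁) = ln(6.97/5.43)/ln(350.0/32.0) = 0.24968/2.39220 = 0.1044
Extrapolate from 350.0 m to 507.0 m: V₃ = 6.97 × (507.0/350.0)^0.1044 = 6.97 × 1.0394 = 7.2449 knots

7.24 knots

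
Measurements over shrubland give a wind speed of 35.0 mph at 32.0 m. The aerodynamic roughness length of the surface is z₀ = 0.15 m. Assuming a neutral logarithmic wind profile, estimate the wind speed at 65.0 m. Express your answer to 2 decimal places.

Log law: V(z) ∝ ln(z/z₀), so V₂/V₁ = ln(z₂/z₀) / ln(z₁/z₀).
ln(65.0/0.15) = 6.0715, ln(32.0/0.15) = 5.3629
V₂ = 35.0 × 6.0715/5.3629 = 35.0 × 1.1321 = 39.6249 mph

39.62 mph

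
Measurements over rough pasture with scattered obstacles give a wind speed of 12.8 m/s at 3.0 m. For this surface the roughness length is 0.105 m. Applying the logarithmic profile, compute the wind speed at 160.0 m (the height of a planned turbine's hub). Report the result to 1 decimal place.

Log law: V(z) ∝ ln(z/z₀), so V₂/V₁ = ln(z₂/z₀) / ln(z₁/z₀).
ln(160.0/0.105) = 7.3290, ln(3.0/0.105) = 3.3524
V₂ = 12.8 × 7.3290/3.3524 = 12.8 × 2.1862 = 27.9831 m/s

28.0 m/s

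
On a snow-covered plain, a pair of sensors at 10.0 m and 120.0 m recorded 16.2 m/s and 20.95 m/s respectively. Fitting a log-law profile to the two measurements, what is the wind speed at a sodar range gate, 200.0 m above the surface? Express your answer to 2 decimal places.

Log law: V ∝ ln(z/z₀). From the pair, with r = V₁/V₂ = 0.77327,
ln z₀ = (ln z₁ − r·ln z₂)/(1 − r) = (2.3026 − 0.77327×4.7875)/0.22673 = -6.1723 → z₀ = 0.002087 m
V₃ = V₁ · ln(z₃/z₀)/ln(z₁/z₀) = 16.2 × 11.4706/8.4748 = 21.9265 m/s

21.93 m/s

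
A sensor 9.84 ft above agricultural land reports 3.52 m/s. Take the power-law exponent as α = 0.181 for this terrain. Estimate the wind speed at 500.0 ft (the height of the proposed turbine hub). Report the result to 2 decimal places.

Power-law profile: V₂ = V₁ · (z₂/z₁)^α
V₂ = 3.52 × (500.0/9.84)^0.181 = 3.52 × (50.8130)^0.181
    = 3.52 × 2.0360 = 7.1668 m/s

7.17 m/s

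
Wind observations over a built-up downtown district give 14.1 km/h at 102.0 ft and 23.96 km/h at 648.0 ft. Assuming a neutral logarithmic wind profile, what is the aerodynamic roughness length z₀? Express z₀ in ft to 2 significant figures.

z₀ ≈ 7.2 ft

Log law: V(z) ∝ ln(z/z₀). With r = V₁/V₂ = 14.1/23.96 = 0.58848,
r · ln(z₂/z₀) = ln(z₁/z₀) ⇒ ln z₀ = (ln z₁ − r·ln z₂)/(1 − r)
ln z₀ = (4.62497 − 0.58848×6.47389) / 0.41152 = 1.9810
z₀ = exp(1.9810) = 7.250 ft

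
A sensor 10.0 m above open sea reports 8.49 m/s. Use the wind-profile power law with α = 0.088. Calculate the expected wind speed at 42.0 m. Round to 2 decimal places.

9.63 m/s

Power-law profile: V₂ = V₁ · (z₂/z₁)^α
V₂ = 8.49 × (42.0/10.0)^0.088 = 8.49 × (4.2000)^0.088
    = 8.49 × 1.1346 = 9.6328 m/s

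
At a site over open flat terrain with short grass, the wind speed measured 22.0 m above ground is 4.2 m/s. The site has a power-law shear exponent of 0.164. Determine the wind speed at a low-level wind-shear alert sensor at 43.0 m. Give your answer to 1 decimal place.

Power-law profile: V₂ = V₁ · (z₂/z₁)^α
V₂ = 4.2 × (43.0/22.0)^0.164 = 4.2 × (1.9545)^0.164
    = 4.2 × 1.1162 = 4.6879 m/s

4.7 m/s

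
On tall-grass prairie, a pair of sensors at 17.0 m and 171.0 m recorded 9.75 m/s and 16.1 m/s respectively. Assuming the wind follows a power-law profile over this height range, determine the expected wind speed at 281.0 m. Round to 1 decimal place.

17.9 m/s

First find α: α = ln(V₂/V₁)/ln(z₂/z₁) = ln(16.1/9.75)/ln(171.0/17.0) = 0.50155/2.30845 = 0.2173
Extrapolate from 171.0 m to 281.0 m: V₃ = 16.1 × (281.0/171.0)^0.2173 = 16.1 × 1.1140 = 17.9346 m/s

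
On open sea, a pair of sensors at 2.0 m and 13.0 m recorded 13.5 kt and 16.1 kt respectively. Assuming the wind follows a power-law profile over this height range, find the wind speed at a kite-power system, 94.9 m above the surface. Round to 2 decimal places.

19.41 kt

First find α: α = ln(V₂/V₁)/ln(z₂/z₁) = ln(16.1/13.5)/ln(13.0/2.0) = 0.17613/1.87180 = 0.0941
Extrapolate from 13.0 m to 94.9 m: V₃ = 16.1 × (94.9/13.0)^0.0941 = 16.1 × 1.2057 = 19.4116 kt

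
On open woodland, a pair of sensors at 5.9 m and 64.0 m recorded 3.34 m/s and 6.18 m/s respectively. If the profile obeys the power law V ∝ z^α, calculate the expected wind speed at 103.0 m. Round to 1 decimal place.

First find α: α = ln(V₂/V₁)/ln(z₂/z₁) = ln(6.18/3.34)/ln(64.0/5.9) = 0.61535/2.38393 = 0.2581
Extrapolate from 64.0 m to 103.0 m: V₃ = 6.18 × (103.0/64.0)^0.2581 = 6.18 × 1.1307 = 6.9877 m/s

7.0 m/s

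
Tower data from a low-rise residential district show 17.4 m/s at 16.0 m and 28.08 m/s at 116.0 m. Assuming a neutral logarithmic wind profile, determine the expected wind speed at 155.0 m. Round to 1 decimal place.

Log law: V ∝ ln(z/z₀). From the pair, with r = V₁/V₂ = 0.61966,
ln z₀ = (ln z₁ − r·ln z₂)/(1 − r) = (2.7726 − 0.61966×4.7536)/0.38034 = -0.4549 → z₀ = 0.6345 m
V₃ = V₁ · ln(z₃/z₀)/ln(z₁/z₀) = 17.4 × 5.4983/3.2275 = 29.6426 m/s

29.6 m/s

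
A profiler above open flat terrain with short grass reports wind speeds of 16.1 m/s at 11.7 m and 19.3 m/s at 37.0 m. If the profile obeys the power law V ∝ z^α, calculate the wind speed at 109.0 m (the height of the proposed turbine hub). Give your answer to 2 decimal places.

22.88 m/s

First find α: α = ln(V₂/V₁)/ln(z₂/z₁) = ln(19.3/16.1)/ln(37.0/11.7) = 0.18129/1.15133 = 0.1575
Extrapolate from 37.0 m to 109.0 m: V₃ = 19.3 × (109.0/37.0)^0.1575 = 19.3 × 1.1854 = 22.8792 m/s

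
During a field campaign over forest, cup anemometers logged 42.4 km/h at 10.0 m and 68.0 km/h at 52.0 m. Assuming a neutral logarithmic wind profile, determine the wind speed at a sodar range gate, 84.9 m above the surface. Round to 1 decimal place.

75.6 km/h

Log law: V ∝ ln(z/z₀). From the pair, with r = V₁/V₂ = 0.62353,
ln z₀ = (ln z₁ − r·ln z₂)/(1 − r) = (2.3026 − 0.62353×3.9512)/0.37647 = -0.4280 → z₀ = 0.6518 m
V₃ = V₁ · ln(z₃/z₀)/ln(z₁/z₀) = 42.4 × 4.8695/2.7306 = 75.6122 km/h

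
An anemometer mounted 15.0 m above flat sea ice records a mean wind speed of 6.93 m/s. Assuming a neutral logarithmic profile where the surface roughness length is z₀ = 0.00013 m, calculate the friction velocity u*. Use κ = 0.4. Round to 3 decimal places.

u* ≈ 0.238 m/s

Log law: V(z) = (u*/κ) · ln(z/z₀) ⇒ u* = κ · V / ln(z/z₀)
u* = 0.4 × 6.93 / ln(15.0/0.00013) = 0.4 × 6.93 / 11.6560
   = 2.7720 / 11.6560 = 0.2378 m/s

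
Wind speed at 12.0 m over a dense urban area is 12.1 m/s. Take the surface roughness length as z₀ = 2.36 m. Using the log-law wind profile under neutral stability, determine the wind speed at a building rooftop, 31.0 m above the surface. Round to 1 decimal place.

19.2 m/s

Log law: V(z) ∝ ln(z/z₀), so V₂/V₁ = ln(z₂/z₀) / ln(z₁/z₀).
ln(31.0/2.36) = 2.5753, ln(12.0/2.36) = 1.6262
V₂ = 12.1 × 2.5753/1.6262 = 12.1 × 1.5836 = 19.1616 m/s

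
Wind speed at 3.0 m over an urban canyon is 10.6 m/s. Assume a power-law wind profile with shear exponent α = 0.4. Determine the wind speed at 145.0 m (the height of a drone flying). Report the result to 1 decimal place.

Power-law profile: V₂ = V₁ · (z₂/z₁)^α
V₂ = 10.6 × (145.0/3.0)^0.4 = 10.6 × (48.3333)^0.4
    = 10.6 × 4.7174 = 50.0040 m/s

50.0 m/s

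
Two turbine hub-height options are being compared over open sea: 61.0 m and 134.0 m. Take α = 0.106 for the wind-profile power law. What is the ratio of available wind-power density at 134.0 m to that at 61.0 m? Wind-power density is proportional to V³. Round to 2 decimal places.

1.28

Speed ratio: V_B/V_A = (z_B/z_A)^α = (134.0/61.0)^0.106 = (2.1967)^0.106 = 1.08700
Power-density ratio: P_B/P_A = (V_B/V_A)³ = (1.08700)³ = 1.28435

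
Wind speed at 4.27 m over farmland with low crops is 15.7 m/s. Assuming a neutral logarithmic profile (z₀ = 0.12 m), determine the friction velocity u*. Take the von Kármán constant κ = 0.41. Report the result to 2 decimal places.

u* ≈ 1.80 m/s

Log law: V(z) = (u*/κ) · ln(z/z₀) ⇒ u* = κ · V / ln(z/z₀)
u* = 0.41 × 15.7 / ln(4.27/0.12) = 0.41 × 15.7 / 3.5719
   = 6.4370 / 3.5719 = 1.8021 m/s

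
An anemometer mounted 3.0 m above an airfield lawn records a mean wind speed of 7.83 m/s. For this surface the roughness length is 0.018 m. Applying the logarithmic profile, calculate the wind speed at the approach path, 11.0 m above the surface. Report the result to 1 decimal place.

9.8 m/s

Log law: V(z) ∝ ln(z/z₀), so V₂/V₁ = ln(z₂/z₀) / ln(z₁/z₀).
ln(11.0/0.018) = 6.4153, ln(3.0/0.018) = 5.1160
V₂ = 7.83 × 6.4153/5.1160 = 7.83 × 1.2540 = 9.8185 m/s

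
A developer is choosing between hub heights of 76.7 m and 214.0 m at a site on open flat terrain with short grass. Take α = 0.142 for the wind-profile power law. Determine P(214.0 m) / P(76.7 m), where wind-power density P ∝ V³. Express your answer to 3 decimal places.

1.548

Speed ratio: V_B/V_A = (z_B/z_A)^α = (214.0/76.7)^0.142 = (2.7901)^0.142 = 1.15685
Power-density ratio: P_B/P_A = (V_B/V_A)³ = (1.15685)³ = 1.54822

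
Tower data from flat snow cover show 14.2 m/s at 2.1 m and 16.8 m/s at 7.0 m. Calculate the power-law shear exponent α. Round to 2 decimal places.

α ≈ 0.14

Power law: V₂/V₁ = (z₂/z₁)^α ⇒ α = ln(V₂/V₁) / ln(z₂/z₁)
α = ln(16.8/14.2) / ln(7.0/2.1) = ln(1.1831) / ln(3.3333)
  = 0.16814 / 1.20397 = 0.13965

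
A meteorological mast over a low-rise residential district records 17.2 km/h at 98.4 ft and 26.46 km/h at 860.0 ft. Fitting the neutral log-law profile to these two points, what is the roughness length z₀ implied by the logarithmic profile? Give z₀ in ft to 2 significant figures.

Log law: V(z) ∝ ln(z/z₀). With r = V₁/V₂ = 17.2/26.46 = 0.65004,
r · ln(z₂/z₀) = ln(z₁/z₀) ⇒ ln z₀ = (ln z₁ − r·ln z₂)/(1 − r)
ln z₀ = (4.58904 − 0.65004×6.75693) / 0.34996 = 0.5623
z₀ = exp(0.5623) = 1.755 ft

z₀ ≈ 1.8 ft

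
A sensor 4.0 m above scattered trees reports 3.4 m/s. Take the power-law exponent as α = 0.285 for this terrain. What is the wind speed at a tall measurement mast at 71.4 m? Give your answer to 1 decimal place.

7.7 m/s

Power-law profile: V₂ = V₁ · (z₂/z₁)^α
V₂ = 3.4 × (71.4/4.0)^0.285 = 3.4 × (17.8500)^0.285
    = 3.4 × 2.2736 = 7.7303 m/s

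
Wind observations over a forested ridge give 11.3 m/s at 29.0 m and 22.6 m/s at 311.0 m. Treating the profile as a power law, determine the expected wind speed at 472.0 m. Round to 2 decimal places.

25.53 m/s

First find α: α = ln(V₂/V₁)/ln(z₂/z₁) = ln(22.6/11.3)/ln(311.0/29.0) = 0.69315/2.37250 = 0.2922
Extrapolate from 311.0 m to 472.0 m: V₃ = 22.6 × (472.0/311.0)^0.2922 = 22.6 × 1.1296 = 25.5295 m/s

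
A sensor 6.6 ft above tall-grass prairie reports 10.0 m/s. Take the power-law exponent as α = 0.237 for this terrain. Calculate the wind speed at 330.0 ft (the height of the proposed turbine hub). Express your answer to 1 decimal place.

25.3 m/s

Power-law profile: V₂ = V₁ · (z₂/z₁)^α
V₂ = 10.0 × (330.0/6.6)^0.237 = 10.0 × (50.0000)^0.237
    = 10.0 × 2.5273 = 25.2729 m/s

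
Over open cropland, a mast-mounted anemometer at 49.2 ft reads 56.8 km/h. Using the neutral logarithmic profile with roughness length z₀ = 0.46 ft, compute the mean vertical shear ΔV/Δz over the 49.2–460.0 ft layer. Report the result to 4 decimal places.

0.0661 km/h/ft

Log law: V₂ = V₁ · ln(z₂/z₀)/ln(z₁/z₀) = 56.8 × 6.9078/4.6724 = 83.9737 km/h
ΔV/Δz = (83.9737 − 56.8)/(460.0 − 49.2) = 27.1737/410.8000 = 0.06615 km/h/ft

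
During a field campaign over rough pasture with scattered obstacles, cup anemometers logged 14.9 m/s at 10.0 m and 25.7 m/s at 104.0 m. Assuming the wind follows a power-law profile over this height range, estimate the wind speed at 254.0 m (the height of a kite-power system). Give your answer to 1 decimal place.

31.6 m/s

First find α: α = ln(V₂/V₁)/ln(z₂/z₁) = ln(25.7/14.9)/ln(104.0/10.0) = 0.54513/2.34181 = 0.2328
Extrapolate from 104.0 m to 254.0 m: V₃ = 25.7 × (254.0/104.0)^0.2328 = 25.7 × 1.2310 = 31.6378 m/s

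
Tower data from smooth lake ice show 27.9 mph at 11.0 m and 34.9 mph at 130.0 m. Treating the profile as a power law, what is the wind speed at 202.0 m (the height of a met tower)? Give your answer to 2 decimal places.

36.32 mph

First find α: α = ln(V₂/V₁)/ln(z₂/z₁) = ln(34.9/27.9)/ln(130.0/11.0) = 0.22386/2.46964 = 0.0906
Extrapolate from 130.0 m to 202.0 m: V₃ = 34.9 × (202.0/130.0)^0.0906 = 34.9 × 1.0408 = 36.3225 mph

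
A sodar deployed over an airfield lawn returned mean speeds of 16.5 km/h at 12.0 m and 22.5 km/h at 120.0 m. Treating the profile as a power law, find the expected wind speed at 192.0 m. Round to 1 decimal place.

First find α: α = ln(V₂/V₁)/ln(z₂/z₁) = ln(22.5/16.5)/ln(120.0/12.0) = 0.31015/2.30259 = 0.1347
Extrapolate from 120.0 m to 192.0 m: V₃ = 22.5 × (192.0/120.0)^0.1347 = 22.5 × 1.0654 = 23.9705 km/h

24.0 km/h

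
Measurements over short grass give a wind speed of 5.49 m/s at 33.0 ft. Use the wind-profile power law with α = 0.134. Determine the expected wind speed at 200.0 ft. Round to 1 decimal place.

Power-law profile: V₂ = V₁ · (z₂/z₁)^α
V₂ = 5.49 × (200.0/33.0)^0.134 = 5.49 × (6.0606)^0.134
    = 5.49 × 1.2731 = 6.9892 m/s

7.0 m/s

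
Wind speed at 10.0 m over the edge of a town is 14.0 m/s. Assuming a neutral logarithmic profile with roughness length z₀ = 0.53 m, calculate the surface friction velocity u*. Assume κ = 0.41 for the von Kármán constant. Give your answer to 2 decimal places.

u* ≈ 1.95 m/s

Log law: V(z) = (u*/κ) · ln(z/z₀) ⇒ u* = κ · V / ln(z/z₀)
u* = 0.41 × 14.0 / ln(10.0/0.53) = 0.41 × 14.0 / 2.9375
   = 5.7400 / 2.9375 = 1.9541 m/s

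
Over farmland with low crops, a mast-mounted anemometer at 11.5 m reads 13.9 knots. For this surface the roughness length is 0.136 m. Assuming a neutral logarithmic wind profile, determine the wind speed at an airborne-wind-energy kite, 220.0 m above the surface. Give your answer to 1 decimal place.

23.1 knots

Log law: V(z) ∝ ln(z/z₀), so V₂/V₁ = ln(z₂/z₀) / ln(z₁/z₀).
ln(220.0/0.136) = 7.3887, ln(11.5/0.136) = 4.4374
V₂ = 13.9 × 7.3887/4.4374 = 13.9 × 1.6651 = 23.1447 knots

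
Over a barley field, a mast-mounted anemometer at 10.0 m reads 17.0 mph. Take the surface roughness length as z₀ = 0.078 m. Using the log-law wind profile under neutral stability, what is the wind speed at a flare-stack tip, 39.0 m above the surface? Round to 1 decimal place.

21.8 mph

Log law: V(z) ∝ ln(z/z₀), so V₂/V₁ = ln(z₂/z₀) / ln(z₁/z₀).
ln(39.0/0.078) = 6.2146, ln(10.0/0.078) = 4.8536
V₂ = 17.0 × 6.2146/4.8536 = 17.0 × 1.2804 = 21.7669 mph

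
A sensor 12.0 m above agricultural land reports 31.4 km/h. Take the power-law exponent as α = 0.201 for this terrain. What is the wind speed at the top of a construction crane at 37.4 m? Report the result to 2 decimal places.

Power-law profile: V₂ = V₁ · (z₂/z₁)^α
V₂ = 31.4 × (37.4/12.0)^0.201 = 31.4 × (3.1167)^0.201
    = 31.4 × 1.2567 = 39.4604 km/h

39.46 km/h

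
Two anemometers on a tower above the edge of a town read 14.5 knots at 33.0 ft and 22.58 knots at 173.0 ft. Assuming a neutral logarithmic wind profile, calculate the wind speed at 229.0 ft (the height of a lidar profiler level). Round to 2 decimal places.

23.95 knots

Log law: V ∝ ln(z/z₀). From the pair, with r = V₁/V₂ = 0.64216,
ln z₀ = (ln z₁ − r·ln z₂)/(1 − r) = (3.4965 − 0.64216×5.1533)/0.35784 = 0.5233 → z₀ = 1.688 ft
V₃ = V₁ · ln(z₃/z₀)/ln(z₁/z₀) = 14.5 × 4.9104/2.9732 = 23.9476 knots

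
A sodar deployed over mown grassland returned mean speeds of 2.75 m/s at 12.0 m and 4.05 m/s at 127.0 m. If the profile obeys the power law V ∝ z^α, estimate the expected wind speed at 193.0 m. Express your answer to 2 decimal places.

First find α: α = ln(V₂/V₁)/ln(z₂/z₁) = ln(4.05/2.75)/ln(127.0/12.0) = 0.38712/2.35928 = 0.1641
Extrapolate from 127.0 m to 193.0 m: V₃ = 4.05 × (193.0/127.0)^0.1641 = 4.05 × 1.0711 = 4.3379 m/s

4.34 m/s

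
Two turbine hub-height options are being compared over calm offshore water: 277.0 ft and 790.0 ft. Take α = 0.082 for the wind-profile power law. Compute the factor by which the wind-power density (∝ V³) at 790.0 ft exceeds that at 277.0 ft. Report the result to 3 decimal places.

1.294

Speed ratio: V_B/V_A = (z_B/z_A)^α = (790.0/277.0)^0.082 = (2.8520)^0.082 = 1.08974
Power-density ratio: P_B/P_A = (V_B/V_A)³ = (1.08974)³ = 1.29410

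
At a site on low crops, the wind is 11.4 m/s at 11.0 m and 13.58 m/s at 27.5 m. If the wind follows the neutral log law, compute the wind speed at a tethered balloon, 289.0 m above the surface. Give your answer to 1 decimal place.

19.2 m/s

Log law: V ∝ ln(z/z₀). From the pair, with r = V₁/V₂ = 0.83947,
ln z₀ = (ln z₁ − r·ln z₂)/(1 − r) = (2.3979 − 0.83947×3.3142)/0.16053 = -2.3937 → z₀ = 0.09129 m
V₃ = V₁ · ln(z₃/z₀)/ln(z₁/z₀) = 11.4 × 8.0601/4.7916 = 19.1764 m/s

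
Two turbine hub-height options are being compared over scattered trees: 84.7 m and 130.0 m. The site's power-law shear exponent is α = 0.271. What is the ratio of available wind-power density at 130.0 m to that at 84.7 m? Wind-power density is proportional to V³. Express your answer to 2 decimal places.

1.42

Speed ratio: V_B/V_A = (z_B/z_A)^α = (130.0/84.7)^0.271 = (1.5348)^0.271 = 1.12311
Power-density ratio: P_B/P_A = (V_B/V_A)³ = (1.12311)³ = 1.41666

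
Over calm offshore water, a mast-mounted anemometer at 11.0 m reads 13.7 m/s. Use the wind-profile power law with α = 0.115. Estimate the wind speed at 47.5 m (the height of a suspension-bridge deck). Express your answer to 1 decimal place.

16.2 m/s

Power-law profile: V₂ = V₁ · (z₂/z₁)^α
V₂ = 13.7 × (47.5/11.0)^0.115 = 13.7 × (4.3182)^0.115
    = 13.7 × 1.1832 = 16.2099 m/s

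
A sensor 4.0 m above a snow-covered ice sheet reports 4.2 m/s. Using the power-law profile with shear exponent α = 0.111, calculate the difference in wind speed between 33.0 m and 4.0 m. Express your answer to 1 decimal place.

Power law: V₂ = V₁ · (z₂/z₁)^α = 4.2 × (8.2500)^0.111 = 5.3085 m/s
ΔV = 5.3085 − 4.2 = 1.1085 m/s

1.1 m/s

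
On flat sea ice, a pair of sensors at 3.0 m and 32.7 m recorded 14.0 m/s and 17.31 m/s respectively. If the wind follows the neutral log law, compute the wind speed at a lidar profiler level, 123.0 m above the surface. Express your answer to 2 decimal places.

Log law: V ∝ ln(z/z₀). From the pair, with r = V₁/V₂ = 0.80878,
ln z₀ = (ln z₁ − r·ln z₂)/(1 − r) = (1.0986 − 0.80878×3.4874)/0.19122 = -9.0049 → z₀ = 0.0001228 m
V₃ = V₁ · ln(z₃/z₀)/ln(z₁/z₀) = 14.0 × 13.8171/10.1035 = 19.1457 m/s

19.15 m/s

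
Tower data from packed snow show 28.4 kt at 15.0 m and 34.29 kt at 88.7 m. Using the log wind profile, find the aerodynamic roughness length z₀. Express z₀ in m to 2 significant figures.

z₀ ≈ 0.0028 m

Log law: V(z) ∝ ln(z/z₀). With r = V₁/V₂ = 28.4/34.29 = 0.82823,
r · ln(z₂/z₀) = ln(z₁/z₀) ⇒ ln z₀ = (ln z₁ − r·ln z₂)/(1 − r)
ln z₀ = (2.70805 − 0.82823×4.48526) / 0.17177 = -5.8612
z₀ = exp(-5.8612) = 0.002848 m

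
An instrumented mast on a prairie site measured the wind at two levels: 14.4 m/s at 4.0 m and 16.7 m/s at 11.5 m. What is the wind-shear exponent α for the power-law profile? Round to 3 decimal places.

Power law: V₂/V₁ = (z₂/z₁)^α ⇒ α = ln(V₂/V₁) / ln(z₂/z₁)
α = ln(16.7/14.4) / ln(11.5/4.0) = ln(1.1597) / ln(2.8750)
  = 0.14818 / 1.05605 = 0.14032

α ≈ 0.140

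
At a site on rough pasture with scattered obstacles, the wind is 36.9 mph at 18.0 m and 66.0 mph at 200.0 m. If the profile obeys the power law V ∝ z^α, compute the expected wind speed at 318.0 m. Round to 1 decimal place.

First find α: α = ln(V₂/V₁)/ln(z₂/z₁) = ln(66.0/36.9)/ln(200.0/18.0) = 0.58144/2.40795 = 0.2415
Extrapolate from 200.0 m to 318.0 m: V₃ = 66.0 × (318.0/200.0)^0.2415 = 66.0 × 1.1185 = 73.8202 mph

73.8 mph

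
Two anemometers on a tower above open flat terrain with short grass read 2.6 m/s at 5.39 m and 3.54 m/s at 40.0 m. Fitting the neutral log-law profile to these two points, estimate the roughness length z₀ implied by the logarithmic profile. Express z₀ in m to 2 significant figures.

Log law: V(z) ∝ ln(z/z₀). With r = V₁/V₂ = 2.6/3.54 = 0.73446,
r · ln(z₂/z₀) = ln(z₁/z₀) ⇒ ln z₀ = (ln z₁ − r·ln z₂)/(1 − r)
ln z₀ = (1.68455 − 0.73446×3.68888) / 0.26554 = -3.8594
z₀ = exp(-3.8594) = 0.02108 m

z₀ ≈ 0.021 m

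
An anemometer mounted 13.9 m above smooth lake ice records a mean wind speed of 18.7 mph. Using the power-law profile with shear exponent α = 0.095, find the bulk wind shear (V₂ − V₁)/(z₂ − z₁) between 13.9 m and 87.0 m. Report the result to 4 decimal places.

Power law: V₂ = V₁ · (z₂/z₁)^α = 18.7 × (6.2590)^0.095 = 22.2592 mph
ΔV/Δz = (22.2592 − 18.7)/(87.0 − 13.9) = 3.5592/73.1000 = 0.04869 mph/m

0.0487 mph/m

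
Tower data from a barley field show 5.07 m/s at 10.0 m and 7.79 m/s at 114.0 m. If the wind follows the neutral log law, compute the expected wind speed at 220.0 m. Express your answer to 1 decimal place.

8.5 m/s

Log law: V ∝ ln(z/z₀). From the pair, with r = V₁/V₂ = 0.65083,
ln z₀ = (ln z₁ − r·ln z₂)/(1 − r) = (2.3026 − 0.65083×4.7362)/0.34917 = -2.2336 → z₀ = 0.1071 m
V₃ = V₁ · ln(z₃/z₀)/ln(z₁/z₀) = 5.07 × 7.6272/4.5362 = 8.5248 m/s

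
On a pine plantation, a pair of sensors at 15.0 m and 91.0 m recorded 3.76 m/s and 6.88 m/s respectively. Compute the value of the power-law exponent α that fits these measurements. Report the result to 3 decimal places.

α ≈ 0.335

Power law: V₂/V₁ = (z₂/z₁)^α ⇒ α = ln(V₂/V₁) / ln(z₂/z₁)
α = ln(6.88/3.76) / ln(91.0/15.0) = ln(1.8298) / ln(6.0667)
  = 0.60420 / 1.80281 = 0.33514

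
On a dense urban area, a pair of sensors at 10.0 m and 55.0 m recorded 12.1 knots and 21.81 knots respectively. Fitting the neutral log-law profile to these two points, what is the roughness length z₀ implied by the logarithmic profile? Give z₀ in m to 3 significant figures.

z₀ ≈ 1.20 m

Log law: V(z) ∝ ln(z/z₀). With r = V₁/V₂ = 12.1/21.81 = 0.55479,
r · ln(z₂/z₀) = ln(z₁/z₀) ⇒ ln z₀ = (ln z₁ − r·ln z₂)/(1 − r)
ln z₀ = (2.30259 − 0.55479×4.00733) / 0.44521 = 0.1782
z₀ = exp(0.1782) = 1.195 m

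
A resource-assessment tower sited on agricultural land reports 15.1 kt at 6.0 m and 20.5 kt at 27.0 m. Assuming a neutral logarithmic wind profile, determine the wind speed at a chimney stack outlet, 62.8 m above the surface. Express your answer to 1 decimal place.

Log law: V ∝ ln(z/z₀). From the pair, with r = V₁/V₂ = 0.73659,
ln z₀ = (ln z₁ − r·ln z₂)/(1 − r) = (1.7918 − 0.73659×3.2958)/0.26341 = -2.4141 → z₀ = 0.08945 m
V₃ = V₁ · ln(z₃/z₀)/ln(z₁/z₀) = 15.1 × 6.5540/4.2058 = 23.5306 kt

23.5 kt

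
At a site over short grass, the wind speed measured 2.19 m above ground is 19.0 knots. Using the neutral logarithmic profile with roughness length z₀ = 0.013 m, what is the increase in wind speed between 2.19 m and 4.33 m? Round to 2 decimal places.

Log law: V₂ = V₁ · ln(z₂/z₀)/ln(z₁/z₀) = 19.0 × 5.8084/5.1267 = 21.5263 knots
ΔV = 21.5263 − 19.0 = 2.5263 knots

2.53 knots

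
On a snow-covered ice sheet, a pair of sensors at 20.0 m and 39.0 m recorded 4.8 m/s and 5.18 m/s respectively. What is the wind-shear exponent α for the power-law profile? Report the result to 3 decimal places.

α ≈ 0.114

Power law: V₂/V₁ = (z₂/z₁)^α ⇒ α = ln(V₂/V₁) / ln(z₂/z₁)
α = ln(5.18/4.8) / ln(39.0/20.0) = ln(1.0792) / ln(1.9500)
  = 0.07619 / 0.66783 = 0.11408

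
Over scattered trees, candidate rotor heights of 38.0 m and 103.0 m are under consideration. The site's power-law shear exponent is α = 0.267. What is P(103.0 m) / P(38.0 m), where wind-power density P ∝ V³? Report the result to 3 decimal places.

Speed ratio: V_B/V_A = (z_B/z_A)^α = (103.0/38.0)^0.267 = (2.7105)^0.267 = 1.30504
Power-density ratio: P_B/P_A = (V_B/V_A)³ = (1.30504)³ = 2.22267

2.223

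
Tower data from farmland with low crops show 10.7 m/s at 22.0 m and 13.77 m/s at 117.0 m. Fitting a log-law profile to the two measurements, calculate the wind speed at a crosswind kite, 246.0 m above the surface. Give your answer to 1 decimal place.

15.1 m/s

Log law: V ∝ ln(z/z₀). From the pair, with r = V₁/V₂ = 0.77705,
ln z₀ = (ln z₁ − r·ln z₂)/(1 − r) = (3.0910 − 0.77705×4.7622)/0.22295 = -2.7334 → z₀ = 0.06500 m
V₃ = V₁ · ln(z₃/z₀)/ln(z₁/z₀) = 10.7 × 8.2388/5.8245 = 15.1352 m/s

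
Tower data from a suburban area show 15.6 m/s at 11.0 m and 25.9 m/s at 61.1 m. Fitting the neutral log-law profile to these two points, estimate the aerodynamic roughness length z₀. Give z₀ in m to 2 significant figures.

Log law: V(z) ∝ ln(z/z₀). With r = V₁/V₂ = 15.6/25.9 = 0.60232,
r · ln(z₂/z₀) = ln(z₁/z₀) ⇒ ln z₀ = (ln z₁ − r·ln z₂)/(1 − r)
ln z₀ = (2.39790 − 0.60232×4.11251) / 0.39768 = -0.1990
z₀ = exp(-0.1990) = 0.8196 m

z₀ ≈ 0.82 m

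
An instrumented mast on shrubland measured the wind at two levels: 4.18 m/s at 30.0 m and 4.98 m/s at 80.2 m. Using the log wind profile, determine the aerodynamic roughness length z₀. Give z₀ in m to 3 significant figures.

z₀ ≈ 0.176 m

Log law: V(z) ∝ ln(z/z₀). With r = V₁/V₂ = 4.18/4.98 = 0.83936,
r · ln(z₂/z₀) = ln(z₁/z₀) ⇒ ln z₀ = (ln z₁ − r·ln z₂)/(1 − r)
ln z₀ = (3.40120 − 0.83936×4.38452) / 0.16064 = -1.7367
z₀ = exp(-1.7367) = 0.1761 m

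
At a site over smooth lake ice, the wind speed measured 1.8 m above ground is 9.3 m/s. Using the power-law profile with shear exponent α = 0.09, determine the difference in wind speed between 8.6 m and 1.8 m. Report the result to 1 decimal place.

Power law: V₂ = V₁ · (z₂/z₁)^α = 9.3 × (4.7778)^0.09 = 10.7057 m/s
ΔV = 10.7057 − 9.3 = 1.4057 m/s

1.4 m/s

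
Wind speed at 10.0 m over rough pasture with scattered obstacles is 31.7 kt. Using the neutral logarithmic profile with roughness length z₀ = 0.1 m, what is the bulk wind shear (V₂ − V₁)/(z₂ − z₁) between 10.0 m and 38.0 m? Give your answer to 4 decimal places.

0.3282 kt/m

Log law: V₂ = V₁ · ln(z₂/z₀)/ln(z₁/z₀) = 31.7 × 5.9402/4.6052 = 40.8896 kt
ΔV/Δz = (40.8896 − 31.7)/(38.0 − 10.0) = 9.1896/28.0000 = 0.32820 kt/m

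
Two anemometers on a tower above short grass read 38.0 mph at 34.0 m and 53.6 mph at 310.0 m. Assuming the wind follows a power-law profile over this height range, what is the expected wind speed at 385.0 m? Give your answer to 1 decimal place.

First find α: α = ln(V₂/V₁)/ln(z₂/z₁) = ln(53.6/38.0)/ln(310.0/34.0) = 0.34396/2.21021 = 0.1556
Extrapolate from 310.0 m to 385.0 m: V₃ = 53.6 × (385.0/310.0)^0.1556 = 53.6 × 1.0343 = 55.4382 mph

55.4 mph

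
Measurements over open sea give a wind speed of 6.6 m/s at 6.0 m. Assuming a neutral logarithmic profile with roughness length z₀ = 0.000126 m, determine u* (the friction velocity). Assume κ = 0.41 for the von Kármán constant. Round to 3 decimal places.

Log law: V(z) = (u*/κ) · ln(z/z₀) ⇒ u* = κ · V / ln(z/z₀)
u* = 0.41 × 6.6 / ln(6.0/0.000126) = 0.41 × 6.6 / 10.7710
   = 2.7060 / 10.7710 = 0.2512 m/s

u* ≈ 0.251 m/s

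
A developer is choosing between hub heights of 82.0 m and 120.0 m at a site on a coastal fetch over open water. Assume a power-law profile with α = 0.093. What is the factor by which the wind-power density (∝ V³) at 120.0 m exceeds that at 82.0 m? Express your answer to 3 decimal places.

Speed ratio: V_B/V_A = (z_B/z_A)^α = (120.0/82.0)^0.093 = (1.4634)^0.093 = 1.03605
Power-density ratio: P_B/P_A = (V_B/V_A)³ = (1.03605)³ = 1.11208

1.112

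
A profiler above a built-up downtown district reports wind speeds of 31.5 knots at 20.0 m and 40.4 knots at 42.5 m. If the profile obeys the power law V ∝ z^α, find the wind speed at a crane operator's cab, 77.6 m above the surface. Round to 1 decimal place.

First find α: α = ln(V₂/V₁)/ln(z₂/z₁) = ln(40.4/31.5)/ln(42.5/20.0) = 0.24884/0.75377 = 0.3301
Extrapolate from 42.5 m to 77.6 m: V₃ = 40.4 × (77.6/42.5)^0.3301 = 40.4 × 1.2199 = 49.2835 knots

49.3 knots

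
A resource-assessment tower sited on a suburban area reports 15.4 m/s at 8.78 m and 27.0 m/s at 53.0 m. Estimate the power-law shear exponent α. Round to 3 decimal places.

Power law: V₂/V₁ = (z₂/z₁)^α ⇒ α = ln(V₂/V₁) / ln(z₂/z₁)
α = ln(27.0/15.4) / ln(53.0/8.78) = ln(1.7532) / ln(6.0364)
  = 0.56147 / 1.79782 = 0.31231

α ≈ 0.312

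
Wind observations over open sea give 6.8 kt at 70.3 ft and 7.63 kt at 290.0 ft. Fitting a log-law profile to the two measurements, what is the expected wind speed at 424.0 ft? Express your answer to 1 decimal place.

7.9 kt

Log law: V ∝ ln(z/z₀). From the pair, with r = V₁/V₂ = 0.89122,
ln z₀ = (ln z₁ − r·ln z₂)/(1 − r) = (4.2528 − 0.89122×5.6699)/0.10878 = -7.3573 → z₀ = 0.0006379 ft
V₃ = V₁ · ln(z₃/z₀)/ln(z₁/z₀) = 6.8 × 13.4070/11.6101 = 7.8525 kt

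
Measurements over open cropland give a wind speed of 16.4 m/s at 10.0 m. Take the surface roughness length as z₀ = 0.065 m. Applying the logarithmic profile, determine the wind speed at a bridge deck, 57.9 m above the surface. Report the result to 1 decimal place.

22.1 m/s

Log law: V(z) ∝ ln(z/z₀), so V₂/V₁ = ln(z₂/z₀) / ln(z₁/z₀).
ln(57.9/0.065) = 6.7921, ln(10.0/0.065) = 5.0360
V₂ = 16.4 × 6.7921/5.0360 = 16.4 × 1.3487 = 22.1190 m/s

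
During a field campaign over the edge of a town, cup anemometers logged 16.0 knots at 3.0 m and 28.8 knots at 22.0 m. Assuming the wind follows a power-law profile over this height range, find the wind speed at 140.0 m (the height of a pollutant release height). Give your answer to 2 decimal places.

First find α: α = ln(V₂/V₁)/ln(z₂/z₁) = ln(28.8/16.0)/ln(22.0/3.0) = 0.58779/1.99243 = 0.2950
Extrapolate from 22.0 m to 140.0 m: V₃ = 28.8 × (140.0/22.0)^0.2950 = 28.8 × 1.7262 = 49.7157 knots

49.72 knots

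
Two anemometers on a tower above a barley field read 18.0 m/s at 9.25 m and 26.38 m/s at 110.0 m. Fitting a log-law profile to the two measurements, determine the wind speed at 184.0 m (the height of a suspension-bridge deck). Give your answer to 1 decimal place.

Log law: V ∝ ln(z/z₀). From the pair, with r = V₁/V₂ = 0.68234,
ln z₀ = (ln z₁ − r·ln z₂)/(1 − r) = (2.2246 − 0.68234×4.7005)/0.31766 = -3.0934 → z₀ = 0.04535 m
V₃ = V₁ · ln(z₃/z₀)/ln(z₁/z₀) = 18.0 × 8.3084/5.3181 = 28.1213 m/s

28.1 m/s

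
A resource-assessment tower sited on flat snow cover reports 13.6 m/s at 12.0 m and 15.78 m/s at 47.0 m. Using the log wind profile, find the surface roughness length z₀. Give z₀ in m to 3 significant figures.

z₀ ≈ 0.00240 m

Log law: V(z) ∝ ln(z/z₀). With r = V₁/V₂ = 13.6/15.78 = 0.86185,
r · ln(z₂/z₀) = ln(z₁/z₀) ⇒ ln z₀ = (ln z₁ − r·ln z₂)/(1 − r)
ln z₀ = (2.48491 − 0.86185×3.85015) / 0.13815 = -6.0322
z₀ = exp(-6.0322) = 0.002400 m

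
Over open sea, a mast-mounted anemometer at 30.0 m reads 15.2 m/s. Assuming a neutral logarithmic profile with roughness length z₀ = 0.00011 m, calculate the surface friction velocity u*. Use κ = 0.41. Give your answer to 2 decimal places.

u* ≈ 0.50 m/s

Log law: V(z) = (u*/κ) · ln(z/z₀) ⇒ u* = κ · V / ln(z/z₀)
u* = 0.41 × 15.2 / ln(30.0/0.00011) = 0.41 × 15.2 / 12.5162
   = 6.2320 / 12.5162 = 0.4979 m/s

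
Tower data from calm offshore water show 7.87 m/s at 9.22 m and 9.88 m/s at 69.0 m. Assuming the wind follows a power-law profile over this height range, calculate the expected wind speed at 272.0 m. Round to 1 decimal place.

11.5 m/s

First find α: α = ln(V₂/V₁)/ln(z₂/z₁) = ln(9.88/7.87)/ln(69.0/9.22) = 0.22745/2.01273 = 0.1130
Extrapolate from 69.0 m to 272.0 m: V₃ = 9.88 × (272.0/69.0)^0.1130 = 9.88 × 1.1677 = 11.5366 m/s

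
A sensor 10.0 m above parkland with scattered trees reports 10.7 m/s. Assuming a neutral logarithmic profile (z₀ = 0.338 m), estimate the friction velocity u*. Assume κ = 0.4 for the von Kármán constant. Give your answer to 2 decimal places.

u* ≈ 1.26 m/s

Log law: V(z) = (u*/κ) · ln(z/z₀) ⇒ u* = κ · V / ln(z/z₀)
u* = 0.4 × 10.7 / ln(10.0/0.338) = 0.4 × 10.7 / 3.3873
   = 4.2800 / 3.3873 = 1.2635 m/s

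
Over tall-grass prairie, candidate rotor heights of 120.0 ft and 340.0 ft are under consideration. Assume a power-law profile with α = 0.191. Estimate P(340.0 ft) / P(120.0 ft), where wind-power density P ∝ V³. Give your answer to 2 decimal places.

Speed ratio: V_B/V_A = (z_B/z_A)^α = (340.0/120.0)^0.191 = (2.8333)^0.191 = 1.22008
Power-density ratio: P_B/P_A = (V_B/V_A)³ = (1.22008)³ = 1.81621

1.82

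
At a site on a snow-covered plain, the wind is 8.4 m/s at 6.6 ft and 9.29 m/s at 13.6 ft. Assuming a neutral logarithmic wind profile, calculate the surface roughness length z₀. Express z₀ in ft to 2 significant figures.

z₀ ≈ 0.0072 ft

Log law: V(z) ∝ ln(z/z₀). With r = V₁/V₂ = 8.4/9.29 = 0.90420,
r · ln(z₂/z₀) = ln(z₁/z₀) ⇒ ln z₀ = (ln z₁ − r·ln z₂)/(1 − r)
ln z₀ = (1.88707 − 0.90420×2.61007) / 0.09580 = -4.9368
z₀ = exp(-4.9368) = 0.007178 ft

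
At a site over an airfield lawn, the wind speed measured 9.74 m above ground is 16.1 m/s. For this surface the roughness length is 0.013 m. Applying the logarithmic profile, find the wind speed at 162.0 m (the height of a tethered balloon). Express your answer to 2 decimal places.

Log law: V(z) ∝ ln(z/z₀), so V₂/V₁ = ln(z₂/z₀) / ln(z₁/z₀).
ln(162.0/0.013) = 9.4304, ln(9.74/0.013) = 6.6190
V₂ = 16.1 × 9.4304/6.6190 = 16.1 × 1.4247 = 22.9383 m/s

22.94 m/s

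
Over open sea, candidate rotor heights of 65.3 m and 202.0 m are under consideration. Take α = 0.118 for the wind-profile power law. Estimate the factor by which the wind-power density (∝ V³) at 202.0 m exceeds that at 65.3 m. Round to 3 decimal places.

1.491

Speed ratio: V_B/V_A = (z_B/z_A)^α = (202.0/65.3)^0.118 = (3.0934)^0.118 = 1.14254
Power-density ratio: P_B/P_A = (V_B/V_A)³ = (1.14254)³ = 1.49147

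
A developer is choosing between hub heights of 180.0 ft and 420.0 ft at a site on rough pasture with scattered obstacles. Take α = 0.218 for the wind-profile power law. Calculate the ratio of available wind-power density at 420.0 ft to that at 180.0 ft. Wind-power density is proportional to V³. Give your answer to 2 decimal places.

1.74

Speed ratio: V_B/V_A = (z_B/z_A)^α = (420.0/180.0)^0.218 = (2.3333)^0.218 = 1.20287
Power-density ratio: P_B/P_A = (V_B/V_A)³ = (1.20287)³ = 1.74043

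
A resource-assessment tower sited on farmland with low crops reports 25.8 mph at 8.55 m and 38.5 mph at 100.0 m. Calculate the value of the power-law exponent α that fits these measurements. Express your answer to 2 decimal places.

α ≈ 0.16

Power law: V₂/V₁ = (z₂/z₁)^α ⇒ α = ln(V₂/V₁) / ln(z₂/z₁)
α = ln(38.5/25.8) / ln(100.0/8.55) = ln(1.4922) / ln(11.6959)
  = 0.40028 / 2.45924 = 0.16277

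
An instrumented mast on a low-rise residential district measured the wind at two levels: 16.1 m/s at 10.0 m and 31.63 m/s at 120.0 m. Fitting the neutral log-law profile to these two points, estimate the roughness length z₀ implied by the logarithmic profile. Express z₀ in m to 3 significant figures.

Log law: V(z) ∝ ln(z/z₀). With r = V₁/V₂ = 16.1/31.63 = 0.50901,
r · ln(z₂/z₀) = ln(z₁/z₀) ⇒ ln z₀ = (ln z₁ − r·ln z₂)/(1 − r)
ln z₀ = (2.30259 − 0.50901×4.78749) / 0.49099 = -0.2735
z₀ = exp(-0.2735) = 0.7607 m

z₀ ≈ 0.761 m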